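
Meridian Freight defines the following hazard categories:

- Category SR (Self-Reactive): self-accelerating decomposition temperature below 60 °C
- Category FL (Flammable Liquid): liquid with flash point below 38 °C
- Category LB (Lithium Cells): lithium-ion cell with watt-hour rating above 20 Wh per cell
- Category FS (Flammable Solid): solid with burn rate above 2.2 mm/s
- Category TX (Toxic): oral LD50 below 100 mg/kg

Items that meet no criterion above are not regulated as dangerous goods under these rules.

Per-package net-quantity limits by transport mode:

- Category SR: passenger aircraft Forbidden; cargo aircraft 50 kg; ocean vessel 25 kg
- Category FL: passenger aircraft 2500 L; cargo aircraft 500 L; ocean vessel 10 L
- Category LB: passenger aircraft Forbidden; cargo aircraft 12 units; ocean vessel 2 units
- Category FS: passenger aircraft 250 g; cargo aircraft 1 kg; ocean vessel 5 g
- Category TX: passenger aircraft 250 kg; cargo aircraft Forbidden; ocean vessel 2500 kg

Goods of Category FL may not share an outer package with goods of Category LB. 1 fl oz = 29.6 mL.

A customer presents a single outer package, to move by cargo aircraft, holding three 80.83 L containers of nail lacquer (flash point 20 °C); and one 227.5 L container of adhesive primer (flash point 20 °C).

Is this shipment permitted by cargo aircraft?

Yes

Nail lacquer: flash point 20 °C < 38 °C → Category FL (Flammable Liquid).
Flash point 20 °C meets the Category FL criterion (Flammable Liquid), so the adhesive primer is Category FL.
Total Category FL: (three 80.83 L containers = 242.49 L) + 227.5 L = 469.99 L.
469.99 L is within the cargo aircraft limit of 500 L for Category FL.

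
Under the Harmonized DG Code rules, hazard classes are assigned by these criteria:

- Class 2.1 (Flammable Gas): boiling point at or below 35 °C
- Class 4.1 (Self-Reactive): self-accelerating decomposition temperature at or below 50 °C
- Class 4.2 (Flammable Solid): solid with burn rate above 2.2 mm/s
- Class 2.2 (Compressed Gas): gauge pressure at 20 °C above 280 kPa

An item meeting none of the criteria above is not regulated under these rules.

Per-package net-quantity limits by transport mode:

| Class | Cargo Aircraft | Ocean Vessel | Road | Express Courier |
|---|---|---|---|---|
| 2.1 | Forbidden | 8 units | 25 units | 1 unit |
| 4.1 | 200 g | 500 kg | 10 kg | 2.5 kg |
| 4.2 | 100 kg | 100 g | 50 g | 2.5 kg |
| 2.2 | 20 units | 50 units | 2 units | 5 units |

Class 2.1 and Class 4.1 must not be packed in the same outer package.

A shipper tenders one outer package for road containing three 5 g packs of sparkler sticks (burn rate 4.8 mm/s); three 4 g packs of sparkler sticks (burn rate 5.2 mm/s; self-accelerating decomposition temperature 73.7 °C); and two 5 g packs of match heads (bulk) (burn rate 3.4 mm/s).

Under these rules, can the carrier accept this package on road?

With burn rate 4.8 mm/s (> 2.2 mm/s), the sparkler sticks fall in Class 4.2.
Burn rate 5.2 mm/s meets the Class 4.2 criterion (Flammable Solid), so the sparkler sticks are Class 4.2.
Match heads (bulk): burn rate 3.4 mm/s > 2.2 mm/s → Class 4.2 (Flammable Solid).
Class 4.2 net quantity: (three 5 g packs = 15 g) + (three 4 g packs = 12 g) + (two 5 g packs = 10 g) = 37 g.
37 g is within the road limit of 50 g for Class 4.2.

Yes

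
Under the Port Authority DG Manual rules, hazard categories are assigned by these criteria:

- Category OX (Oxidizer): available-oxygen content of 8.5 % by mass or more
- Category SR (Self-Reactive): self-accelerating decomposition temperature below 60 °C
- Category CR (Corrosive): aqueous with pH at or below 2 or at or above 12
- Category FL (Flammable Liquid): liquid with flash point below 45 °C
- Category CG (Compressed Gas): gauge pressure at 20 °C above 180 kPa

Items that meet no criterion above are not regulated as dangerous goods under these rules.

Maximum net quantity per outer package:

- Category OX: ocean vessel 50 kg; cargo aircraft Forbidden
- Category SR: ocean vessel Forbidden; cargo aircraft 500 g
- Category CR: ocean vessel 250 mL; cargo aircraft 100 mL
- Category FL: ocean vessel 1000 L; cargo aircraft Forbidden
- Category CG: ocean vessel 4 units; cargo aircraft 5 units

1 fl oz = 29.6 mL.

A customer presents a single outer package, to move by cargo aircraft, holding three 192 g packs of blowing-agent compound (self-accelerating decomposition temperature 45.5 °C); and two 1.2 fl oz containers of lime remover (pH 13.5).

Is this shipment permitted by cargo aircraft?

No

The blowing-agent compound has self-accelerating decomposition temperature 45.5 °C, which is < 60 °C, so it is Category SR (Self-Reactive).
Lime remover: pH 13.5 ≥ 12 → Category CR (Corrosive).
Category SR quantity: three 192 g packs = 576 g.
That exceeds the Category SR cargo aircraft limit of 500 g.
Category CR quantity: two 1.2 fl oz containers = 71.04 mL.
That is within the Category CR cargo aircraft limit of 100 mL.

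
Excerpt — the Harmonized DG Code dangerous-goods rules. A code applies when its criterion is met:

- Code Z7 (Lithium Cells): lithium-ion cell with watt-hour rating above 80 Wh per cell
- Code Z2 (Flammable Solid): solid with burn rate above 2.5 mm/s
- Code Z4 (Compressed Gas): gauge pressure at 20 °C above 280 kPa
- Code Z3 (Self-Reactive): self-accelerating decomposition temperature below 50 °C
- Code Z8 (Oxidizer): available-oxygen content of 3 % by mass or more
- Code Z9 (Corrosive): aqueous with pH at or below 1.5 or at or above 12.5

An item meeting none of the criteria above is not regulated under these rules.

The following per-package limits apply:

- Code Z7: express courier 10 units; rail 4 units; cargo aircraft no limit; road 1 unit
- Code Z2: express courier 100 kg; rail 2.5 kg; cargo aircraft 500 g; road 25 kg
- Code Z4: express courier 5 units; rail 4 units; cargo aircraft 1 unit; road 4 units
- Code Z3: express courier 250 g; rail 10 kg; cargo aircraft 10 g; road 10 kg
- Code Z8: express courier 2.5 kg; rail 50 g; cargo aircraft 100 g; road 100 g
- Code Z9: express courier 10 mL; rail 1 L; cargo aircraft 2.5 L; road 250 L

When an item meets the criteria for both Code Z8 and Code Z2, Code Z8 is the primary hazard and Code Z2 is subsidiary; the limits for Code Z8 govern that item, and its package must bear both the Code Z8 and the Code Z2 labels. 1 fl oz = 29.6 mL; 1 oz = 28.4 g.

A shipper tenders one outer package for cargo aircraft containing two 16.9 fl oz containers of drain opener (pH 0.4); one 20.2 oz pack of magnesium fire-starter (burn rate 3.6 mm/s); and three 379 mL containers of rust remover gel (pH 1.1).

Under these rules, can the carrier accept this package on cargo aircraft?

No

pH 0.4 meets the Code Z9 criterion (Corrosive), so the drain opener is Code Z9.
With burn rate 3.6 mm/s (> 2.5 mm/s), the magnesium fire-starter falls in Code Z2.
pH 1.1 meets the Code Z9 criterion (Corrosive), so the rust remover gel is Code Z9.
Code Z9 net quantity: (two 16.9 fl oz containers = 1000.48 mL) + (three 379 mL containers = 1.137 L) = 2137.48 mL.
2137.48 mL ≤ 2.5 L (cargo aircraft limit, Code Z9) — within limit.
Code Z2 quantity: one 20.2 oz pack = 573.68 g.
That exceeds the Code Z2 cargo aircraft limit of 500 g.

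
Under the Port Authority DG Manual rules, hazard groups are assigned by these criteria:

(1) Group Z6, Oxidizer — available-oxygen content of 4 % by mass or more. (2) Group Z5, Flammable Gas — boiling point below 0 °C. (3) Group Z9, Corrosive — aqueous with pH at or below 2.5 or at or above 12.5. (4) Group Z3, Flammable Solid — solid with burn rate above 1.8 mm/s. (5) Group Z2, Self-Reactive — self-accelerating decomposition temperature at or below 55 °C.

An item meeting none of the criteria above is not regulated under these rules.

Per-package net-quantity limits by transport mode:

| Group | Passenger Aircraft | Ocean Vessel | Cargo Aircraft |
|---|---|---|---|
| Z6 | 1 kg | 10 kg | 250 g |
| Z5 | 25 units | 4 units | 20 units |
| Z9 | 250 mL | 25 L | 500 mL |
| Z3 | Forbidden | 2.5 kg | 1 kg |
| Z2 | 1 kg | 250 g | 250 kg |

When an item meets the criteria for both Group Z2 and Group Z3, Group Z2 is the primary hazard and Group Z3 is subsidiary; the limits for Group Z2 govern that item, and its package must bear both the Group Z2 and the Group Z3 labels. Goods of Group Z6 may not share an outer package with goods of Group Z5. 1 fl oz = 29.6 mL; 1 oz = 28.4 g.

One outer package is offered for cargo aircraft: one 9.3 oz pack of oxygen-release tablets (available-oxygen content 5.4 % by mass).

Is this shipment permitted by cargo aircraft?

No

The oxygen-release tablets have available-oxygen content 5.4 % by mass, which is ≥ 4 % by mass, so they are Group Z6 (Oxidizer).
Group Z6 quantity: one 9.3 oz pack = 264.12 g.
That exceeds the Group Z6 cargo aircraft limit of 250 g.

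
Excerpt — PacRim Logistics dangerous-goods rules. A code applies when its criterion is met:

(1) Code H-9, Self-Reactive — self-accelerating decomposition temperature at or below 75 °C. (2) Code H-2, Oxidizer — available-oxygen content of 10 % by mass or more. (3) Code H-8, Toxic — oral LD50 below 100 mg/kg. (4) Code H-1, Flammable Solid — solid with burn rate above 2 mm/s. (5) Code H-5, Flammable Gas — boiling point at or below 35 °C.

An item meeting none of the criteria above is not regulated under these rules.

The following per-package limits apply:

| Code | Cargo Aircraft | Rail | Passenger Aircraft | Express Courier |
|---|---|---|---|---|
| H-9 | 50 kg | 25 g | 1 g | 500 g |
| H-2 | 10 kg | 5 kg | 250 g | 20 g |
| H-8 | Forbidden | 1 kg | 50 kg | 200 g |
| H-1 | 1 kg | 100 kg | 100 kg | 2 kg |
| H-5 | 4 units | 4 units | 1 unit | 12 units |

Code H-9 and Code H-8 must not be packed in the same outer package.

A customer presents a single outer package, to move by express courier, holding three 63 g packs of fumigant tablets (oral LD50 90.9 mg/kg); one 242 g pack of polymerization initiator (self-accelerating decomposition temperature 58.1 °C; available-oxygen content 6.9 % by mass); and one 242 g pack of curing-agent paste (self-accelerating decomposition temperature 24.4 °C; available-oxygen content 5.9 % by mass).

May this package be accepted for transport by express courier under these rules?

No

With oral LD50 90.9 mg/kg (< 100 mg/kg), the fumigant tablets fall in Code H-8.
The polymerization initiator has self-accelerating decomposition temperature 58.1 °C, which is ≤ 75 °C, so it is Code H-9 (Self-Reactive).
Curing-agent paste: self-accelerating decomposition temperature 24.4 °C ≤ 75 °C → Code H-9 (Self-Reactive).
Total Code H-9: 242 g + 242 g = 484 g.
484 g ≤ 500 g (express courier limit, Code H-9) — within limit.
Code H-8 quantity: three 63 g packs = 189 g.
189 g ≤ 200 g (express courier limit, Code H-8) — within limit.
Code H-9 and Code H-8 may not share an outer package.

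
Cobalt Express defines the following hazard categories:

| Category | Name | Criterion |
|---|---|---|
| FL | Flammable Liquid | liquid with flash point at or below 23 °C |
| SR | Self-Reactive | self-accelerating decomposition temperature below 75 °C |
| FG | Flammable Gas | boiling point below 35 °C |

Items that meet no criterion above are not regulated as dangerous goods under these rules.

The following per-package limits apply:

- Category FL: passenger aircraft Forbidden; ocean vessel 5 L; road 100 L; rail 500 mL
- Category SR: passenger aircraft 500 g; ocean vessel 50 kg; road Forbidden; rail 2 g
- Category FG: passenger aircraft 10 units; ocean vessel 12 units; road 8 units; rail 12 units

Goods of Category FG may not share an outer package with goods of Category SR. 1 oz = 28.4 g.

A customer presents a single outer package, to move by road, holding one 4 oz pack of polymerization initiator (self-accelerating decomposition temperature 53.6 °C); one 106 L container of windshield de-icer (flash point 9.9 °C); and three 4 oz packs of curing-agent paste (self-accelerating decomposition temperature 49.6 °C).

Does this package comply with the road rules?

Polymerization initiator: self-accelerating decomposition temperature 53.6 °C < 75 °C → Category SR (Self-Reactive).
The windshield de-icer has flash point 9.9 °C, which is ≤ 23 °C, so it is Category FL (Flammable Liquid).
Curing-agent paste: self-accelerating decomposition temperature 49.6 °C < 75 °C → Category SR (Self-Reactive).
Total Category SR: (one 4 oz pack = 113.6 g) + (three 4 oz packs = 340.8 g) = 454.4 g.
Category SR is Forbidden by road.
Category FL quantity: 106 L.
106 L > 100 L (road limit, Category FL) — over the limit.
The segregation rule (Category FG with Category SR) does not apply to Category SR with Category FL.

No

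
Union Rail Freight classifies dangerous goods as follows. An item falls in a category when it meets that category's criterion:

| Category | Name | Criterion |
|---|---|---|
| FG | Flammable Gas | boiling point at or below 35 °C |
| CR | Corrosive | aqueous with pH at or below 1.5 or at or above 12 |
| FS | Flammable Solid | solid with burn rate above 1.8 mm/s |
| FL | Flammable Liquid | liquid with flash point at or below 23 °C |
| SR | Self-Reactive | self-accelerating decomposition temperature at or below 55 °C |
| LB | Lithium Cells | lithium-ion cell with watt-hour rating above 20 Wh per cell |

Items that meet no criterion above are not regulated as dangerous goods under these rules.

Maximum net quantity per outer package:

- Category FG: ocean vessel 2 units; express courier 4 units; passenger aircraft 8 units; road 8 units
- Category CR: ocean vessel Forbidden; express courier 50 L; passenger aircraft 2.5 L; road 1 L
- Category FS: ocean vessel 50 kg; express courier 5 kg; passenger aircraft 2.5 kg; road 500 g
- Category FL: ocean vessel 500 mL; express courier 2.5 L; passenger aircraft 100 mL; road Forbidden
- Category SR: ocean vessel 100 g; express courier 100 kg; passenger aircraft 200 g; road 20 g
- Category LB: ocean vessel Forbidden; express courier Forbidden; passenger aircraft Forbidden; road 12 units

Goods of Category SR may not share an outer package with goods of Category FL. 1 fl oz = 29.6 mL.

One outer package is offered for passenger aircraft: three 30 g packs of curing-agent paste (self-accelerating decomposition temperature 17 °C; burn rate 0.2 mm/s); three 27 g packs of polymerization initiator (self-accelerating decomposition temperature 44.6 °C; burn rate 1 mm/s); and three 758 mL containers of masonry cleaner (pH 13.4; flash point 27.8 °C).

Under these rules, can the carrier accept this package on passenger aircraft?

Curing-agent paste: self-accelerating decomposition temperature 17 °C ≤ 55 °C → Category SR (Self-Reactive).
With self-accelerating decomposition temperature 44.6 °C (≤ 55 °C), the polymerization initiator falls in Category SR.
pH 13.4 meets the Category CR criterion (Corrosive), so the masonry cleaner is Category CR.
Category SR net quantity: (three 30 g packs = 90 g) + (three 27 g packs = 81 g) = 171 g.
171 g ≤ 200 g (passenger aircraft limit, Category SR) — within limit.
Category CR quantity: three 758 mL containers = 2.274 L.
2.274 L is within the passenger aircraft limit of 2.5 L for Category CR.
The segregation rule (Category SR with Category FL) does not apply to Category SR with Category CR.
Every hazard category is within its passenger aircraft limit and no segregation rule is violated.

Yes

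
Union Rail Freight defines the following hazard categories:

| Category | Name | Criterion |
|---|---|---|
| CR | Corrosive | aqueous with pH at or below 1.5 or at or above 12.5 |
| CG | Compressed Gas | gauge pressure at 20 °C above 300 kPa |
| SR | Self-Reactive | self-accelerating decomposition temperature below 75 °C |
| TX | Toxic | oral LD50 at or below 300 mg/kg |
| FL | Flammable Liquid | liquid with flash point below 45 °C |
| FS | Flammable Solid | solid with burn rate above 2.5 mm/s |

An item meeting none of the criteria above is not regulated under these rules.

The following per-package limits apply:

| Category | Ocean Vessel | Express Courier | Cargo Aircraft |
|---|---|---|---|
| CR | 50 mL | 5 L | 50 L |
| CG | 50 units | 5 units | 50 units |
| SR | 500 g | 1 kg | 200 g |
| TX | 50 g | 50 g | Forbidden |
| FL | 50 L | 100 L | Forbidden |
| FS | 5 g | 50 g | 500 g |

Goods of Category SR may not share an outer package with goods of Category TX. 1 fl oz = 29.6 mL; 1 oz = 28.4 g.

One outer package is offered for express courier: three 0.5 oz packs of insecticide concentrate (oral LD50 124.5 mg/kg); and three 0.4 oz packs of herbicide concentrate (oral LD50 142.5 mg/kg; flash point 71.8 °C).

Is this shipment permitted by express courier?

No

With oral LD50 124.5 mg/kg (≤ 300 mg/kg), the insecticide concentrate falls in Category TX.
Herbicide concentrate: oral LD50 142.5 mg/kg ≤ 300 mg/kg → Category TX (Toxic).
Category TX net quantity: (three 0.5 oz packs = 42.6 g) + (three 0.4 oz packs = 34.08 g) = 76.68 g.
That exceeds the Category TX express courier limit of 50 g.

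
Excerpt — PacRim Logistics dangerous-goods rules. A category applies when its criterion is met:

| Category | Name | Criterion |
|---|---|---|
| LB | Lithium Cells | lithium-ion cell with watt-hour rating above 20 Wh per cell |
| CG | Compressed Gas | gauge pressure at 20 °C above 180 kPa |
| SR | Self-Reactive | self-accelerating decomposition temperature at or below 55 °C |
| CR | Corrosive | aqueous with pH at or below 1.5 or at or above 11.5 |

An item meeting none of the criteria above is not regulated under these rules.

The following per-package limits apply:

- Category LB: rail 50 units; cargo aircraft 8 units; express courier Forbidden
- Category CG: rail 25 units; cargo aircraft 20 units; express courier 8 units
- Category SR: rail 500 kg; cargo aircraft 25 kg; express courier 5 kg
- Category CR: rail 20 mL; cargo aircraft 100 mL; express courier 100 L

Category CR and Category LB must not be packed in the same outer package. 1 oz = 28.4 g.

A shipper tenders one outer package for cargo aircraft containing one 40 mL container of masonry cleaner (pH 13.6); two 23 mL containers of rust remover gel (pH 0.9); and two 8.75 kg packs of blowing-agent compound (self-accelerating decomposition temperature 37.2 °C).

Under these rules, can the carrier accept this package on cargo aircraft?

pH 13.6 meets the Category CR criterion (Corrosive), so the masonry cleaner is Category CR.
With pH 0.9 (≤ 1.5), the rust remover gel falls in Category CR.
Blowing-agent compound: self-accelerating decomposition temperature 37.2 °C ≤ 55 °C → Category SR (Self-Reactive).
Total Category CR: 40 mL + (two 23 mL containers = 46 mL) = 86 mL.
86 mL is within the cargo aircraft limit of 100 mL for Category CR.
Category SR quantity: two 8.75 kg packs = 17.5 kg.
17.5 kg is within the cargo aircraft limit of 25 kg for Category SR.
The segregation rule (Category CR with Category LB) does not apply to Category CR with Category SR.
Every hazard category is within its cargo aircraft limit and no segregation rule is violated.

Yes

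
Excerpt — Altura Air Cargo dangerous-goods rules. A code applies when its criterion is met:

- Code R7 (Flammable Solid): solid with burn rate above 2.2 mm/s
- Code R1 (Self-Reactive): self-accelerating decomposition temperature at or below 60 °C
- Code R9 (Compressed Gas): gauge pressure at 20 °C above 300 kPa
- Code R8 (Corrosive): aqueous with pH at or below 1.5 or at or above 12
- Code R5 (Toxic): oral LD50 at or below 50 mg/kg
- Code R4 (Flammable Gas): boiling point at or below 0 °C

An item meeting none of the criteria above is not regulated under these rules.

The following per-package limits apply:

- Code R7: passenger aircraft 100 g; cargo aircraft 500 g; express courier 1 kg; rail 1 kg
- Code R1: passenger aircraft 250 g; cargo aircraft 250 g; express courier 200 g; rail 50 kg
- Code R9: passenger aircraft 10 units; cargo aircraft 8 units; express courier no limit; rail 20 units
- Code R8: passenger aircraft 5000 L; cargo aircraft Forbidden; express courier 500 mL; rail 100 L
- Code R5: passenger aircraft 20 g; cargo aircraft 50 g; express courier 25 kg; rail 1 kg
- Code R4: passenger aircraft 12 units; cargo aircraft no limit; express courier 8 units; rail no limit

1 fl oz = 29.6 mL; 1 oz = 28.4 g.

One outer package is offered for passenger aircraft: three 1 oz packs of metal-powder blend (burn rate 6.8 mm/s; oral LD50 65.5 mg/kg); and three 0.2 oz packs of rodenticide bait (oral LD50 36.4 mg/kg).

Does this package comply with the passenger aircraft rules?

Burn rate 6.8 mm/s meets the Code R7 criterion (Flammable Solid), so the metal-powder blend is Code R7.
With oral LD50 36.4 mg/kg (≤ 50 mg/kg), the rodenticide bait falls in Code R5.
Code R5 quantity: three 0.2 oz packs = 17.04 g.
That is within the Code R5 passenger aircraft limit of 20 g.
Code R7 quantity: three 1 oz packs = 85.2 g.
85.2 g is within the passenger aircraft limit of 100 g for Code R7.
Every hazard code is within its passenger aircraft limit and no segregation rule is violated.

Yes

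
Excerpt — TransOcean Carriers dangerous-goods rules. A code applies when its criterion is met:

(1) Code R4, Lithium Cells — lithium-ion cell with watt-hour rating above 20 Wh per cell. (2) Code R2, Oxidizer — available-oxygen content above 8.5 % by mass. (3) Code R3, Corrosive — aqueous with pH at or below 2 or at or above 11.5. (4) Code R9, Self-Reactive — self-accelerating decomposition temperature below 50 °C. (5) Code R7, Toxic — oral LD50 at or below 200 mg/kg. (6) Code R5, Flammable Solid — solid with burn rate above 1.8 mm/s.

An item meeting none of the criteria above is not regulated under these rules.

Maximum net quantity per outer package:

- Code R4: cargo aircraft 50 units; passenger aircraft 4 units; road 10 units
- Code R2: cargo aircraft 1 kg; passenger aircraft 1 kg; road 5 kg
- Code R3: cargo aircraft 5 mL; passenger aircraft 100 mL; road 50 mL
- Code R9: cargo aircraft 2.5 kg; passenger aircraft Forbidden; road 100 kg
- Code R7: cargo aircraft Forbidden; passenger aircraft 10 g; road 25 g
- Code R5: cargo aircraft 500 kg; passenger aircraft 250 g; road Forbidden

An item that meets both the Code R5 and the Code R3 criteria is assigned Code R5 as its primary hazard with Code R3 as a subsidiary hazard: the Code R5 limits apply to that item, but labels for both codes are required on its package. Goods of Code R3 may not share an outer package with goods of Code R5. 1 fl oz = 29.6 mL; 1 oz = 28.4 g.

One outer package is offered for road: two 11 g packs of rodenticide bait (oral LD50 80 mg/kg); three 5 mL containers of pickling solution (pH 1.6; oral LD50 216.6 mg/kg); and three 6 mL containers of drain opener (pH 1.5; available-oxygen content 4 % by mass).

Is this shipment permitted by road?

Oral LD50 80 mg/kg meets the Code R7 criterion (Toxic), so the rodenticide bait is Code R7.
Pickling solution: pH 1.6 ≤ 2 → Code R3 (Corrosive).
With pH 1.5 (≤ 2), the drain opener falls in Code R3.
Code R3 net quantity: (three 5 mL containers = 15 mL) + (three 6 mL containers = 18 mL) = 33 mL.
33 mL is within the road limit of 50 mL for Code R3.
Code R7 quantity: two 11 g packs = 22 g.
22 g ≤ 25 g (road limit, Code R7) — within limit.
The segregation rule (Code R3 with Code R5) does not apply to Code R3 with Code R7.
Every hazard code is within its road limit and no segregation rule is violated.

Yes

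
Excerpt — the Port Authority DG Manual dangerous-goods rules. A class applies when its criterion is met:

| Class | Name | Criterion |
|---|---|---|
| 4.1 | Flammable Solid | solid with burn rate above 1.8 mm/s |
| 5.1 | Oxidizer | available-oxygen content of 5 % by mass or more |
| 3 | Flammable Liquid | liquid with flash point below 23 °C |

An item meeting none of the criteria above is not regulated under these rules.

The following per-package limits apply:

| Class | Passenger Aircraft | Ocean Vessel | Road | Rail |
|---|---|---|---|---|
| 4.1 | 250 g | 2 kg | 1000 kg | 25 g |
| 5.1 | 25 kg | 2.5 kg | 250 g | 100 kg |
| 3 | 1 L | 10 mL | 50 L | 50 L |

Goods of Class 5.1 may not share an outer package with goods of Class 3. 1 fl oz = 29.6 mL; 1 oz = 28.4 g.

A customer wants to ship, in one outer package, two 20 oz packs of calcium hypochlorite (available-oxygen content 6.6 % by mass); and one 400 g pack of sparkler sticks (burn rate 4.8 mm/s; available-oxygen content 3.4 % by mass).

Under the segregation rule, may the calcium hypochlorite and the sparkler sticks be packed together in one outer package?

Yes

With available-oxygen content 6.6 % by mass (≥ 5 % by mass), the calcium hypochlorite falls in Class 5.1.
Burn rate 4.8 mm/s meets the Class 4.1 criterion (Flammable Solid), so the sparkler sticks are Class 4.1.
No segregation rule bars Class 5.1 with Class 4.1.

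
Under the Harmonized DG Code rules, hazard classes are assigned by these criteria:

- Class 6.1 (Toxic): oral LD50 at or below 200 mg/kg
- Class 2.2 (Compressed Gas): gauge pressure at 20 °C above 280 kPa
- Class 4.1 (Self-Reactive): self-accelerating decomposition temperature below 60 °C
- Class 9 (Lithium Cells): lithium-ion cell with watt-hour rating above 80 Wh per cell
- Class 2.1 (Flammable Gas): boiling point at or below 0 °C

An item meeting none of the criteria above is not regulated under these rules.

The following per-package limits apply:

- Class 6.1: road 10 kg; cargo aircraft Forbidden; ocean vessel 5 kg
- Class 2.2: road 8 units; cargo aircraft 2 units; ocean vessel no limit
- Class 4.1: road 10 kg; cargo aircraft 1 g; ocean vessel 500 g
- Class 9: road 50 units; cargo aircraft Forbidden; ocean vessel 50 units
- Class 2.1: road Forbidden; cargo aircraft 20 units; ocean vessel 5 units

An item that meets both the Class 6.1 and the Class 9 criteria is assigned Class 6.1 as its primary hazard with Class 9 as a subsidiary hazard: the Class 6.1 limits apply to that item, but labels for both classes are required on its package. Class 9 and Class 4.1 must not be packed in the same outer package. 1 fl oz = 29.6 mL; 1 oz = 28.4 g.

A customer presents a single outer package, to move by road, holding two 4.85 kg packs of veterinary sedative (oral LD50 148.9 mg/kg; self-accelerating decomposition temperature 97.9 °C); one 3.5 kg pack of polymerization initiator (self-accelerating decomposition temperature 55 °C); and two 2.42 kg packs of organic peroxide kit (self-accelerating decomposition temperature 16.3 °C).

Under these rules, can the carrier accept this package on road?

Yes

Veterinary sedative: oral LD50 148.9 mg/kg ≤ 200 mg/kg → Class 6.1 (Toxic).
Polymerization initiator: self-accelerating decomposition temperature 55 °C < 60 °C → Class 4.1 (Self-Reactive).
With self-accelerating decomposition temperature 16.3 °C (< 60 °C), the organic peroxide kit falls in Class 4.1.
Total Class 4.1: 3.5 kg + (two 2.42 kg packs = 4.84 kg) = 8.34 kg.
8.34 kg ≤ 10 kg (road limit, Class 4.1) — within limit.
Class 6.1 quantity: two 4.85 kg packs = 9.7 kg.
9.7 kg is within the road limit of 10 kg for Class 6.1.
The segregation rule (Class 9 with Class 4.1) does not apply to Class 4.1 with Class 6.1.
Every hazard class is within its road limit and no segregation rule is violated.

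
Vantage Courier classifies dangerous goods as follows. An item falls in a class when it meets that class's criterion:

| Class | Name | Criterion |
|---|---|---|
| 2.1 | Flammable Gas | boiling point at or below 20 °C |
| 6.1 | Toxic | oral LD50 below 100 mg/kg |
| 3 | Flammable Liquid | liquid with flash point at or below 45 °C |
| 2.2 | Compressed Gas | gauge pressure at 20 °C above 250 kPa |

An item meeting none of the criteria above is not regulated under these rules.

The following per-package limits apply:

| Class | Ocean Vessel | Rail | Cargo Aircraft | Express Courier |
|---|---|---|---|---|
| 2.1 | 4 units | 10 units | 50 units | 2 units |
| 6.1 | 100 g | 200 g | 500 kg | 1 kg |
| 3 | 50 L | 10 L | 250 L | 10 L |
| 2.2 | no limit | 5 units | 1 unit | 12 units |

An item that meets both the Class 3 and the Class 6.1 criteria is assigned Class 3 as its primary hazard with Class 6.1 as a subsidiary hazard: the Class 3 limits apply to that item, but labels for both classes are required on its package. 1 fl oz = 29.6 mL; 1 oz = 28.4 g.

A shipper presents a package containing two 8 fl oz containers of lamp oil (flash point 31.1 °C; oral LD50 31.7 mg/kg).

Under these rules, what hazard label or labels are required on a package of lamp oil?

Lamp oil: flash point 31.1 °C ≤ 45 °C → Class 3 (Flammable Liquid).
The lamp oil has oral LD50 31.7 mg/kg, which is < 100 mg/kg, so it is Class 6.1 (Toxic).
By the precedence rule Class 3 is primary and Class 6.1 is subsidiary, and that rule requires both labels on the package.

Class 3 and 6.1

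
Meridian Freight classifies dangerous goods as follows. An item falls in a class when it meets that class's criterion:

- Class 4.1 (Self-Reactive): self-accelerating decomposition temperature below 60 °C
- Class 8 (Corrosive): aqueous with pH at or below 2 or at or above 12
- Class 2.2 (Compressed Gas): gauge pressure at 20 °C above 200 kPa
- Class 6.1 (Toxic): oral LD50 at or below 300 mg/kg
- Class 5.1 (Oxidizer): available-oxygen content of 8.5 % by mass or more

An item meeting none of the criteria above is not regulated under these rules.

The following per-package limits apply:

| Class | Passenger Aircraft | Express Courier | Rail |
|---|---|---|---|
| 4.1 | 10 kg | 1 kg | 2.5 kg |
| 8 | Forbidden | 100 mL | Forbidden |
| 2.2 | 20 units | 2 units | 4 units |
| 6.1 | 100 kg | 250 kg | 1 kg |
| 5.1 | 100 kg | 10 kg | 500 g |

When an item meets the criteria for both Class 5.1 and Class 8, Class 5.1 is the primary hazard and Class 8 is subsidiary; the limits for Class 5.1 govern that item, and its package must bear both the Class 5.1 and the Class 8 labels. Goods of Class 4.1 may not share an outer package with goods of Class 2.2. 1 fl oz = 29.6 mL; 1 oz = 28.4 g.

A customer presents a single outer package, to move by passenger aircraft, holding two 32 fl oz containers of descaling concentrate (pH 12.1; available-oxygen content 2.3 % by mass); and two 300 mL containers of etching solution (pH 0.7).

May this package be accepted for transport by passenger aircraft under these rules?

No

The descaling concentrate has pH 12.1, which is ≥ 12, so it is Class 8 (Corrosive).
The etching solution has pH 0.7, which is ≤ 2, so it is Class 8 (Corrosive).
Total Class 8: (two 32 fl oz containers = 1894.4 mL) + (two 300 mL containers = 600 mL) = 2494.4 mL.
By passenger aircraft, Class 8 is Forbidden regardless of quantity.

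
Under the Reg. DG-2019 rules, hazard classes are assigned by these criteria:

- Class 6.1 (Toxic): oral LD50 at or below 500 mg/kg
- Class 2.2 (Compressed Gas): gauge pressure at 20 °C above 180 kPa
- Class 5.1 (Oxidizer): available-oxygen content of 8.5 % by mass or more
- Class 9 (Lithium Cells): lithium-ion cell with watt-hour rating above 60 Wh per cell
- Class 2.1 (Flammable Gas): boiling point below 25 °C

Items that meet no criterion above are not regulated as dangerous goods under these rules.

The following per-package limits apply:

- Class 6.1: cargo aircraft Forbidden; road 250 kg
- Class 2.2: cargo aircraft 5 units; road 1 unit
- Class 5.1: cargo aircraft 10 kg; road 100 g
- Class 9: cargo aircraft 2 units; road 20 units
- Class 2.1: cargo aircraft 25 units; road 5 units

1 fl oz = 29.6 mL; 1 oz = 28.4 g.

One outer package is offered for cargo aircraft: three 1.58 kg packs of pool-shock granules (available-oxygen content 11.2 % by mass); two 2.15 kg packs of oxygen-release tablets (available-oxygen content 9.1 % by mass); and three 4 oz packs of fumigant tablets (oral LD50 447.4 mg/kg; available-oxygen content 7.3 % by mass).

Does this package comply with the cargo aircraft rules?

No

Pool-shock granules: available-oxygen content 11.2 % by mass ≥ 8.5 % by mass → Class 5.1 (Oxidizer).
Oxygen-release tablets: available-oxygen content 9.1 % by mass ≥ 8.5 % by mass → Class 5.1 (Oxidizer).
The fumigant tablets have oral LD50 447.4 mg/kg, which is ≤ 500 mg/kg, so they are Class 6.1 (Toxic).
Class 6.1 quantity: three 4 oz packs = 340.8 g.
By cargo aircraft, Class 6.1 is Forbidden regardless of quantity.
Class 5.1 net quantity: (three 1.58 kg packs = 4.74 kg) + (two 2.15 kg packs = 4.3 kg) = 9.04 kg.
9.04 kg ≤ 10 kg (cargo aircraft limit, Class 5.1) — within limit.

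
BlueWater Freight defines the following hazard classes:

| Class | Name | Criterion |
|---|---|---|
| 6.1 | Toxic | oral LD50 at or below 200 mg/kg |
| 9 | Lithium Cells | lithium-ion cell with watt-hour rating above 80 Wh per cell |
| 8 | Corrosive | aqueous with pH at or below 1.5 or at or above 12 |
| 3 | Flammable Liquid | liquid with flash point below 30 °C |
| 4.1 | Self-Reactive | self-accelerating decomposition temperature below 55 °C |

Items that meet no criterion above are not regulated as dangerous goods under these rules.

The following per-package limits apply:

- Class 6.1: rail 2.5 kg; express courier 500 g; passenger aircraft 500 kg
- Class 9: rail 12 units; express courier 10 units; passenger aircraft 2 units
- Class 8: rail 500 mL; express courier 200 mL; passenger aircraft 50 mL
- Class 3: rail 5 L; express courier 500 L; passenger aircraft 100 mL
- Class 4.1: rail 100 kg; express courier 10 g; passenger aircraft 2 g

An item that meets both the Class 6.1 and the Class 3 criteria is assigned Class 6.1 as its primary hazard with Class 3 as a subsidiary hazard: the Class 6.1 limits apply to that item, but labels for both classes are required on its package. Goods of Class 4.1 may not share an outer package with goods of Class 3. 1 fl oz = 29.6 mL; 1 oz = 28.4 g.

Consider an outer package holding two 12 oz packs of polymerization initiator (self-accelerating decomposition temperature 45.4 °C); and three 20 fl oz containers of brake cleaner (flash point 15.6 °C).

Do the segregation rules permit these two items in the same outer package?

No

Polymerization initiator: self-accelerating decomposition temperature 45.4 °C < 55 °C → Class 4.1 (Self-Reactive).
Flash point 15.6 °C meets the Class 3 criterion (Flammable Liquid), so the brake cleaner is Class 3.
Class 4.1 and Class 3 may not share an outer package.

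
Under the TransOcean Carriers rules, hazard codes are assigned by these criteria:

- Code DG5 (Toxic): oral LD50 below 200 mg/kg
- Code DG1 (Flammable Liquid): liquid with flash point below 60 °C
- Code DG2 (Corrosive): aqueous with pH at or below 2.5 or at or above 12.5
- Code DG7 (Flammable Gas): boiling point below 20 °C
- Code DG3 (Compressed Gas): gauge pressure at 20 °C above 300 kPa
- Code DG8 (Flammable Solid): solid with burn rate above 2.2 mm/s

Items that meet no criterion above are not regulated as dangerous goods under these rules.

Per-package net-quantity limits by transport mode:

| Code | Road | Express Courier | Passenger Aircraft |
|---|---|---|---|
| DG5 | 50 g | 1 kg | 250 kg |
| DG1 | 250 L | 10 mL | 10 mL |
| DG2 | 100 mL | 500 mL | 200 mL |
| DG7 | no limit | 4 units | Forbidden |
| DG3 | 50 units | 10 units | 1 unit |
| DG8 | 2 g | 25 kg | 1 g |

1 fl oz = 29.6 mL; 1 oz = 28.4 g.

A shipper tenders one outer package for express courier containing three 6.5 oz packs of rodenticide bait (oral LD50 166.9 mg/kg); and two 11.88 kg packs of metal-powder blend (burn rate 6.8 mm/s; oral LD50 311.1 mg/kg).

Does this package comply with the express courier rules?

Yes

With oral LD50 166.9 mg/kg (< 200 mg/kg), the rodenticide bait falls in Code DG5.
Metal-powder blend: burn rate 6.8 mm/s > 2.2 mm/s → Code DG8 (Flammable Solid).
Code DG8 quantity: two 11.88 kg packs = 23.76 kg.
23.76 kg is within the express courier limit of 25 kg for Code DG8.
Code DG5 quantity: three 6.5 oz packs = 553.8 g.
That is within the Code DG5 express courier limit of 1 kg.
Every hazard code is within its express courier limit and no segregation rule is violated.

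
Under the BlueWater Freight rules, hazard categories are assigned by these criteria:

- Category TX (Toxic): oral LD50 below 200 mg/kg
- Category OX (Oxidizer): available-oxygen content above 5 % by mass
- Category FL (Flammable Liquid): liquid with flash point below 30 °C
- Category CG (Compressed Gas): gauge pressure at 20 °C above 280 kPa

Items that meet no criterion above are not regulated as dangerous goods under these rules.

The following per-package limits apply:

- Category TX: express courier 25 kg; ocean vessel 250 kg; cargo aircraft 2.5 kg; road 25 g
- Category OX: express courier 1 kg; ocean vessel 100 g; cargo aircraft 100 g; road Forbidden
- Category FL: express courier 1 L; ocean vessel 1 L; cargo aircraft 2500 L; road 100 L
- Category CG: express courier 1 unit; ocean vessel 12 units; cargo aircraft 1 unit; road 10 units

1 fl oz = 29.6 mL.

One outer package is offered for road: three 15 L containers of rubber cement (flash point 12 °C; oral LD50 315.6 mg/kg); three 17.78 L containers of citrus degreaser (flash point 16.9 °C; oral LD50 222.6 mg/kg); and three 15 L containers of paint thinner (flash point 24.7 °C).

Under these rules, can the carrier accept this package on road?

With flash point 12 °C (< 30 °C), the rubber cement falls in Category FL.
Citrus degreaser: flash point 16.9 °C < 30 °C → Category FL (Flammable Liquid).
Flash point 24.7 °C meets the Category FL criterion (Flammable Liquid), so the paint thinner is Category FL.
Category FL net quantity: (three 15 L containers = 45 L) + (three 17.78 L containers = 53.34 L) + (three 15 L containers = 45 L) = 143.34 L.
143.34 L exceeds the road limit of 100 L for Category FL.

No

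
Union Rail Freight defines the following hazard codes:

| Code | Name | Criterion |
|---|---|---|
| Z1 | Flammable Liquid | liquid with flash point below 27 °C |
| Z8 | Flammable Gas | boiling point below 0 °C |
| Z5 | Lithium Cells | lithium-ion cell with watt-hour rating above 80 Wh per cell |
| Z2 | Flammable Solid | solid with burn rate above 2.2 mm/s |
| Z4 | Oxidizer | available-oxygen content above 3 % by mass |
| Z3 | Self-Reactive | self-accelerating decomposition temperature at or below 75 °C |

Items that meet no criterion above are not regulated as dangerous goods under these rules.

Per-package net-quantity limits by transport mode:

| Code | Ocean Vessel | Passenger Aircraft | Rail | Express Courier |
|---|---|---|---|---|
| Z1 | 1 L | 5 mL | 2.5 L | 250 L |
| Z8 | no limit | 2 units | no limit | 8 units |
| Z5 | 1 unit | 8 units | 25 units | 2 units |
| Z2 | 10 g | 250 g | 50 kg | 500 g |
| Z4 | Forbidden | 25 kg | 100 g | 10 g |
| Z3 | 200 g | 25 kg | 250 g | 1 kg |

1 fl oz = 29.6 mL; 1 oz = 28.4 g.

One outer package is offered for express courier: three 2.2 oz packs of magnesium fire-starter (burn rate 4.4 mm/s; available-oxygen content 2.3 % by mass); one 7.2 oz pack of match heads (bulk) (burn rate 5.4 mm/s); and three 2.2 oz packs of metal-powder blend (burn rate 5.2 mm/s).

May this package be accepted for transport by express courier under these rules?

No

Burn rate 4.4 mm/s meets the Code Z2 criterion (Flammable Solid), so the magnesium fire-starter is Code Z2.
Burn rate 5.4 mm/s meets the Code Z2 criterion (Flammable Solid), so the match heads (bulk) are Code Z2.
Burn rate 5.2 mm/s meets the Code Z2 criterion (Flammable Solid), so the metal-powder blend is Code Z2.
Total Code Z2: (three 2.2 oz packs = 187.44 g) + (one 7.2 oz pack = 204.48 g) + (three 2.2 oz packs = 187.44 g) = 579.36 g.
That exceeds the Code Z2 express courier limit of 500 g.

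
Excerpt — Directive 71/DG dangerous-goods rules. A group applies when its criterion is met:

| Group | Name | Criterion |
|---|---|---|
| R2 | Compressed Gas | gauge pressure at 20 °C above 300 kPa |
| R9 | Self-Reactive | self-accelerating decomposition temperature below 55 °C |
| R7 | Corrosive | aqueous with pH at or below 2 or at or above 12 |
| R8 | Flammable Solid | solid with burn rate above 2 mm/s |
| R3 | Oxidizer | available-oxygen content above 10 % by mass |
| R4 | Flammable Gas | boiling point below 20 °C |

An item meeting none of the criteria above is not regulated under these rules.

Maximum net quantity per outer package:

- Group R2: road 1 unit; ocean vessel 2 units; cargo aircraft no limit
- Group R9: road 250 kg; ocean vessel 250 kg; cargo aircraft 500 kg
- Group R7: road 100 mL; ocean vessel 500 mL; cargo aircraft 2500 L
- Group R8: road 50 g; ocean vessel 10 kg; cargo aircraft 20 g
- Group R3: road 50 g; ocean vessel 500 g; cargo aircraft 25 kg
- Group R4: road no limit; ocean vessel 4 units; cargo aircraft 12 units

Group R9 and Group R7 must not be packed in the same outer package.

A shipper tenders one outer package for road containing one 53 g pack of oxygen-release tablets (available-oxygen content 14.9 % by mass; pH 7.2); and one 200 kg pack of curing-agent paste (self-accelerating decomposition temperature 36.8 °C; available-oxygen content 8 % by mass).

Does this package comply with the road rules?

The oxygen-release tablets have available-oxygen content 14.9 % by mass, which is > 10 % by mass, so they are Group R3 (Oxidizer).
With self-accelerating decomposition temperature 36.8 °C (< 55 °C), the curing-agent paste falls in Group R9.
Group R9 quantity: 200 kg.
200 kg is within the road limit of 250 kg for Group R9.
Group R3 quantity: 53 g.
That exceeds the Group R3 road limit of 50 g.
The segregation rule (Group R9 with Group R7) does not apply to Group R9 with Group R3.

No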